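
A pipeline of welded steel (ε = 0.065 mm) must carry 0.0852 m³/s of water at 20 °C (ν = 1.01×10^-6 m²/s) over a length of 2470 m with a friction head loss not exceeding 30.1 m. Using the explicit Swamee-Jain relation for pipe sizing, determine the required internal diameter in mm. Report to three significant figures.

D ≈ 244 mm

Swamee-Jain (Type III): D = 0.66·[ε^1.25·(LQ²/(gh_f))^4.75 + ν·Q^9.4·(L/(gh_f))^5.2]^0.04
LQ²/(gh_f) = 0.06072; L/(gh_f) = 8.365
Term 1 = ε^1.25·(…)^4.75 = 9.71×10^-12; Term 2 = ν·Q^9.4·(…)^5.2 = 5.59×10^-12
D = 0.66·(9.71×10^-12 + 5.59×10^-12)^0.04 = 0.2437 m = 244 mm
Check: V = 1.83 m/s, Re = 4.41×10^5, f = 0.01626, h_f = 28.0 m ≈ 30.1 m ✓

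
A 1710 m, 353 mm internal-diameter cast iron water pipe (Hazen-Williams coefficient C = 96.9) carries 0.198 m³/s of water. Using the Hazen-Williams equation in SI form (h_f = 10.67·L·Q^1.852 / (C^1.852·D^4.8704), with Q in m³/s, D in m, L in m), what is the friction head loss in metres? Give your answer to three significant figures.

h_f ≈ 30.4 m

h_f = 10.67·1710·0.198^1.852 / (96.9^1.852·0.353^4.8704) = 30.37 m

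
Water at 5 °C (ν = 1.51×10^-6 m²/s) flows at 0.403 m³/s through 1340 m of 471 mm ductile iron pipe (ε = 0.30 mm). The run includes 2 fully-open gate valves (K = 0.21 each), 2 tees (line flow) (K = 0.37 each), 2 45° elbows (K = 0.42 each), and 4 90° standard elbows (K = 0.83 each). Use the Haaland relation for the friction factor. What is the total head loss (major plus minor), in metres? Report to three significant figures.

H_L ≈ 15.6 m

V = 4Q/(πD²) = 2.313 m/s; V²/2g = 0.2727 m
Re = 7.21×10^5, ε/D = 6.37×10^-4 → f = 0.01819 (Haaland)
Major: h_f = f(L/D)·V²/2g = 0.01819·2845·0.2727 = 14.11 m
Minor: ΣK = 5.32; h_m = ΣK·V²/2g = 1.451 m
Total H_L = 14.11 + 1.451 = 15.56 m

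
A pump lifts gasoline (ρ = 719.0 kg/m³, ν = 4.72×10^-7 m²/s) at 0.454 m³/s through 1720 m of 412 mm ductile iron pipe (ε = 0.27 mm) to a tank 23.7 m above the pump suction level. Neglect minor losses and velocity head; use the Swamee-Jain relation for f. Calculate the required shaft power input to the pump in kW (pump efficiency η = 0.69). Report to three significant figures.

P_shaft ≈ 316 kW

V = 4Q/(πD²) = 3.405 m/s; Re = 2.97×10^6; ε/D = 6.55×10^-4; f = 0.01796
h_f = f(L/D)V²/2g = 44.31 m
Total head H = z + h_f = 23.7 + 44.31 = 68.01 m
P_hyd = ρgQH = 719.0·9.81·0.454·68.01 = 217.8 kW
P_shaft = P_hyd/η = 217.8/0.69 = 315.6 kW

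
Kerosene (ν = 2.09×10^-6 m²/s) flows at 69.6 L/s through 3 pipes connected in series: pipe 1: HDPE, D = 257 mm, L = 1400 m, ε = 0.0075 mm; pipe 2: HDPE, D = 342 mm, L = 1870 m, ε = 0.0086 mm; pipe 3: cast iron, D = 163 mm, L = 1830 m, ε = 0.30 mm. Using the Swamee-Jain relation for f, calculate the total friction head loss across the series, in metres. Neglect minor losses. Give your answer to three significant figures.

H ≈ 162 m

Pipe 1: V = 1.342 m/s, Re = 1.65×10^5, ε/D = 2.92×10^-5, f = 0.01637, h_1 = f(L/D)V²/2g = 8.181 m
Pipe 2: V = 0.7576 m/s, Re = 1.24×10^5, ε/D = 2.51×10^-5, f = 0.01726, h_2 = f(L/D)V²/2g = 2.761 m
Pipe 3: V = 3.335 m/s, Re = 2.60×10^5, ε/D = 0.00184, f = 0.02380, h_3 = f(L/D)V²/2g = 151.5 m
Series → Q common, losses add: H = Σh = 162.5 m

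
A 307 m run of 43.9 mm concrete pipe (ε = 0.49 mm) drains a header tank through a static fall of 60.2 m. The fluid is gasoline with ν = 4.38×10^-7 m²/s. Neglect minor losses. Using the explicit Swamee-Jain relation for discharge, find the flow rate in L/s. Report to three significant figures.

Swamee-Jain (Type II): Q = -0.965·√(gD⁵h_f/L)·ln[ε/(3.7D) + √(3.17ν²L/(gD³h_f))]
√(gD⁵h_f/L) = √(9.81·0.0439⁵·60.2/307) = 5.600×10^-4
ε/(3.7D) = 0.00302; √(3.17ν²L/(gD³h_f)) = 6.11×10^-5
Q = -0.965·5.600×10^-4·ln(0.003078) = 0.003126 m³/s
Check: V = 2.07 m/s, Re = 2.07×10^5, f = 0.03977, h_f = 60.5 m ≈ 60.2 m ✓

Q ≈ 3.13 L/s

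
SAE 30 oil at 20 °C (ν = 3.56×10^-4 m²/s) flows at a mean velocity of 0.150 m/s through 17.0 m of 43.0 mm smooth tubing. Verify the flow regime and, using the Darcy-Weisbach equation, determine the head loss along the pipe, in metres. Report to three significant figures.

Re = VD/ν = 0.150·0.04300/3.56×10^-4 = 18.1 → laminar (Re < 2300)
f = 64/Re = 3.532
h_f = f(L/D)V²/(2g) = 3.532·(17.0/0.04300)·0.150²/(2·9.81) = 1.602 m

h_f ≈ 1.60 m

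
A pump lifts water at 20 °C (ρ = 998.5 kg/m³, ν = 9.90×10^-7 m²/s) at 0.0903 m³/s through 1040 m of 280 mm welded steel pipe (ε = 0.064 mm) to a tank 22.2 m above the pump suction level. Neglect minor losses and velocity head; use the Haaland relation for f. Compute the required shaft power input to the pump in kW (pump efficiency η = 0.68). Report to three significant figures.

P_shaft ≈ 37.2 kW

V = 4Q/(πD²) = 1.466 m/s; Re = 4.15×10^5; ε/D = 2.29×10^-4; f = 0.01579
h_f = f(L/D)V²/2g = 6.428 m
Total head H = z + h_f = 22.2 + 6.428 = 28.63 m
P_hyd = ρgQH = 998.5·9.81·0.0903·28.63 = 25.32 kW
P_shaft = P_hyd/η = 25.32/0.68 = 37.24 kW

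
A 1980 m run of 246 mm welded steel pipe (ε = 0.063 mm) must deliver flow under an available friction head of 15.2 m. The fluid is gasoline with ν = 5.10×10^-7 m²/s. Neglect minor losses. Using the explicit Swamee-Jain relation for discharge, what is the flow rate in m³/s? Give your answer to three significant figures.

Swamee-Jain (Type II): Q = -0.965·√(gD⁵h_f/L)·ln[ε/(3.7D) + √(3.17ν²L/(gD³h_f))]
√(gD⁵h_f/L) = √(9.81·0.246⁵·15.2/1980) = 0.008237
ε/(3.7D) = 6.92×10^-5; √(3.17ν²L/(gD³h_f)) = 2.71×10^-5
Q = -0.965·0.008237·ln(9.633×10^-5) = 0.07351 m³/s
Check: V = 1.55 m/s, Re = 7.46×10^5, f = 0.01559, h_f = 15.3 m ≈ 15.2 m ✓

Q ≈ 0.0735 m³/s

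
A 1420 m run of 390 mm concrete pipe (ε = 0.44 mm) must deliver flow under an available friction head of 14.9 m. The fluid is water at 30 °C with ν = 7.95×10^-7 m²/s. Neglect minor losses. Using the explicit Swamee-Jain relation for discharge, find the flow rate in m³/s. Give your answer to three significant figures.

Q ≈ 0.236 m³/s

Swamee-Jain (Type II): Q = -0.965·√(gD⁵h_f/L)·ln[ε/(3.7D) + √(3.17ν²L/(gD³h_f))]
√(gD⁵h_f/L) = √(9.81·0.390⁵·14.9/1420) = 0.03048
ε/(3.7D) = 3.05×10^-4; √(3.17ν²L/(gD³h_f)) = 1.81×10^-5
Q = -0.965·0.03048·ln(3.230×10^-4) = 0.2364 m³/s
Check: V = 1.98 m/s, Re = 9.71×10^5, f = 0.02060, h_f = 15.0 m ≈ 14.9 m ✓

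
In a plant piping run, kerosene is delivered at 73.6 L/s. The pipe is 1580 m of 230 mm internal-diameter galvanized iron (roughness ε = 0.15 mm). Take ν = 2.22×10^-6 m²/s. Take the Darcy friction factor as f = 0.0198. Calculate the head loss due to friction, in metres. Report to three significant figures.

h_f ≈ 21.8 m

V = 4Q/(πD²) = 4·0.0736/(π·0.230²) = 1.771 m/s
h_f = f(L/D)V²/(2g) = 0.01980·(1580/0.230)·1.771²/(2·9.81) = 21.76 m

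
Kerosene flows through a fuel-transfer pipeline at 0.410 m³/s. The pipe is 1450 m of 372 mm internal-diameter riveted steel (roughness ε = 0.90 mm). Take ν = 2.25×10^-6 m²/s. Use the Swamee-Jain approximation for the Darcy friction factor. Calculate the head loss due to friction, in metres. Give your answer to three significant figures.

V = 4Q/(πD²) = 4·0.410/(π·0.372²) = 3.772 m/s
Re = VD/ν = 3.772·0.372/2.25×10^-6 = 6.24×10^5 → turbulent
ε/D = 0.90/372 = 0.00242
Swamee-Jain: f = 0.02501
h_f = f(L/D)V²/(2g) = 0.02501·(1450/0.372)·3.772²/(2·9.81) = 70.70 m

h_f ≈ 70.7 m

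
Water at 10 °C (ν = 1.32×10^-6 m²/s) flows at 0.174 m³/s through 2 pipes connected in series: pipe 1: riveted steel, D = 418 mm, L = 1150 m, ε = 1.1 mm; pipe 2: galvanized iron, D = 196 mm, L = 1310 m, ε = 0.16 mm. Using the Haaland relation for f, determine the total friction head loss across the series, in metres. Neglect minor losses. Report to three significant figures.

Pipe 1: V = 1.268 m/s, Re = 4.02×10^5, ε/D = 0.00263, f = 0.02561, h_1 = f(L/D)V²/2g = 5.773 m
Pipe 2: V = 5.767 m/s, Re = 8.56×10^5, ε/D = 8.16×10^-4, f = 0.01910, h_2 = f(L/D)V²/2g = 216.4 m
Series → Q common, losses add: H = Σh = 222.1 m

H ≈ 222 m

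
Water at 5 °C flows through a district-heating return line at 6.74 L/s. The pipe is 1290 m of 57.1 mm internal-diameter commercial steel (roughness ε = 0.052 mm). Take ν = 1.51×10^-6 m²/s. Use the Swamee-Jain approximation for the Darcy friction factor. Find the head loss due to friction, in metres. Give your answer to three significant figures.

h_f ≈ 176 m

V = 4Q/(πD²) = 4·0.00674/(π·0.0571²) = 2.632 m/s
Re = VD/ν = 2.632·0.0571/1.51×10^-6 = 9.95×10^4 → turbulent
ε/D = 0.052/57.1 = 9.11×10^-4
Swamee-Jain: f = 0.02204
h_f = f(L/D)V²/(2g) = 0.02204·(1290/0.0571)·2.632²/(2·9.81) = 175.8 m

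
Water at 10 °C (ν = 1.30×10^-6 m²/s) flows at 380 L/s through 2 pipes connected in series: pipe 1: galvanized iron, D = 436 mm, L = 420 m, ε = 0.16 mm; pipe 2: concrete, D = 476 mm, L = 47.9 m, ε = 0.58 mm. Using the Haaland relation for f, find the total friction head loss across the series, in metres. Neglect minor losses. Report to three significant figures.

H ≈ 5.66 m

Pipe 1: V = 2.545 m/s, Re = 8.54×10^5, ε/D = 3.67×10^-4, f = 0.01627, h_1 = f(L/D)V²/2g = 5.174 m
Pipe 2: V = 2.135 m/s, Re = 7.82×10^5, ε/D = 0.00122, f = 0.02095, h_2 = f(L/D)V²/2g = 0.4900 m
Series → Q common, losses add: H = Σh = 5.664 m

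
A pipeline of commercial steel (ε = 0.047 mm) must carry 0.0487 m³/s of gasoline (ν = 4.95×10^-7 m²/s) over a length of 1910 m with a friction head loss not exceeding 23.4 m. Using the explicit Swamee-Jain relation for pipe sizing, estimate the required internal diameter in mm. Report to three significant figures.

Swamee-Jain (Type III): D = 0.66·[ε^1.25·(LQ²/(gh_f))^4.75 + ν·Q^9.4·(L/(gh_f))^5.2]^0.04
LQ²/(gh_f) = 0.01973; L/(gh_f) = 8.320
Term 1 = ε^1.25·(…)^4.75 = 3.11×10^-14; Term 2 = ν·Q^9.4·(…)^5.2 = 1.39×10^-14
D = 0.66·(3.11×10^-14 + 1.39×10^-14)^0.04 = 0.1930 m = 193 mm
Check: V = 1.66 m/s, Re = 6.49×10^5, f = 0.01561, h_f = 21.8 m ≈ 23.4 m ✓

D ≈ 193 mm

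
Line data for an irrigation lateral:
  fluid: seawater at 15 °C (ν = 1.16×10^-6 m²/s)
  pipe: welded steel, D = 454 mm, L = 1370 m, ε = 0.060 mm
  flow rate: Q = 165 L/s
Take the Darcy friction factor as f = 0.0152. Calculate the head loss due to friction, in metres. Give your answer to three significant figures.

V = 4Q/(πD²) = 4·0.165/(π·0.454²) = 1.019 m/s
h_f = f(L/D)V²/(2g) = 0.01520·(1370/0.454)·1.019²/(2·9.81) = 2.429 m

h_f ≈ 2.43 m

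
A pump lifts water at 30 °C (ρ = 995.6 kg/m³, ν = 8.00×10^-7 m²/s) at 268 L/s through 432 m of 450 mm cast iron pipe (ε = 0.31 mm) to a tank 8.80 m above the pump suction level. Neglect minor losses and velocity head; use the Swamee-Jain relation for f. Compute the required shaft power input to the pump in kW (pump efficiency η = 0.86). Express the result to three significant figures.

V = 4Q/(πD²) = 1.685 m/s; Re = 9.48×10^5; ε/D = 6.89×10^-4; f = 0.01849
h_f = f(L/D)V²/2g = 2.568 m
Total head H = z + h_f = 8.80 + 2.568 = 11.37 m
P_hyd = ρgQH = 995.6·9.81·0.268·11.37 = 29.76 kW
P_shaft = P_hyd/η = 29.76/0.86 = 34.60 kW

P_shaft ≈ 34.6 kW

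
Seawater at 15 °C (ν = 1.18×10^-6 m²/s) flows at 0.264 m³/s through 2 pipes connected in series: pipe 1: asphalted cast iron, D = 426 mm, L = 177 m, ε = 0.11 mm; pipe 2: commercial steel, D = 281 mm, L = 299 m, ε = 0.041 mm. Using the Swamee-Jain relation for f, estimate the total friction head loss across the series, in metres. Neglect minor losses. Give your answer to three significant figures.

Pipe 1: V = 1.852 m/s, Re = 6.69×10^5, ε/D = 2.58×10^-4, f = 0.01571, h_1 = f(L/D)V²/2g = 1.142 m
Pipe 2: V = 4.257 m/s, Re = 1.01×10^6, ε/D = 1.46×10^-4, f = 0.01412, h_2 = f(L/D)V²/2g = 13.88 m
Series → Q common, losses add: H = Σh = 15.02 m

H ≈ 15.0 m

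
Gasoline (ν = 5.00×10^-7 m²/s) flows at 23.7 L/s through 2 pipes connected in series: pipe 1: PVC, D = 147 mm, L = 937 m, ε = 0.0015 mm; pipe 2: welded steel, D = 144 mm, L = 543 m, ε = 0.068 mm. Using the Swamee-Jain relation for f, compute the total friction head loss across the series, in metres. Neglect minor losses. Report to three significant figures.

Pipe 1: V = 1.396 m/s, Re = 4.11×10^5, ε/D = 1.02×10^-5, f = 0.01371, h_1 = f(L/D)V²/2g = 8.686 m
Pipe 2: V = 1.455 m/s, Re = 4.19×10^5, ε/D = 4.72×10^-4, f = 0.01777, h_2 = f(L/D)V²/2g = 7.234 m
Series → Q common, losses add: H = Σh = 15.92 m

H ≈ 15.9 m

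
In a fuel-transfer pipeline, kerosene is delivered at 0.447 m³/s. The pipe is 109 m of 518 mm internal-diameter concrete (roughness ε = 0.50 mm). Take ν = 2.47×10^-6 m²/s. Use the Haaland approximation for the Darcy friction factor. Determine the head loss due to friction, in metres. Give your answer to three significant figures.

V = 4Q/(πD²) = 4·0.447/(π·0.518²) = 2.121 m/s
Re = VD/ν = 2.121·0.518/2.47×10^-6 = 4.45×10^5 → turbulent
ε/D = 0.50/518 = 9.65×10^-4
Haaland: f = 0.02011
h_f = f(L/D)V²/(2g) = 0.02011·(109/0.518)·2.121²/(2·9.81) = 0.9701 m

h_f ≈ 0.970 m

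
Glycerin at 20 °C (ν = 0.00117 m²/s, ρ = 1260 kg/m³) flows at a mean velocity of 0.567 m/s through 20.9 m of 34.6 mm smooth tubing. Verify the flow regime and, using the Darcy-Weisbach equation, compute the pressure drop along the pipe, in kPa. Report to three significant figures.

Re = VD/ν = 0.567·0.03460/0.00117 = 16.8 → laminar (Re < 2300)
f = 64/Re = 3.817
h_f = f(L/D)V²/(2g) = 3.817·(20.9/0.03460)·0.567²/(2·9.81) = 37.78 m
Δp = ρg·h_f = 1260·9.81·37.78 = 467.0 kPa

Δp ≈ 467 kPa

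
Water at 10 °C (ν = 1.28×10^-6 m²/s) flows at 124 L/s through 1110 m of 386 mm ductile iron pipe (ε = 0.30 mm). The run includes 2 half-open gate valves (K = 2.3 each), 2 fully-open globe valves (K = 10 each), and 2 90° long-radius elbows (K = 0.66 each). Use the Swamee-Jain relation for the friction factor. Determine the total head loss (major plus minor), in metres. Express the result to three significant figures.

H_L ≈ 4.73 m

V = 4Q/(πD²) = 1.060 m/s; V²/2g = 0.05723 m
Re = 3.20×10^5, ε/D = 7.77×10^-4 → f = 0.01970 (Swamee-Jain)
Major: h_f = f(L/D)·V²/2g = 0.01970·2876·0.05723 = 3.242 m
Minor: ΣK = 25.9; h_m = ΣK·V²/2g = 1.483 m
Total H_L = 3.242 + 1.483 = 4.725 m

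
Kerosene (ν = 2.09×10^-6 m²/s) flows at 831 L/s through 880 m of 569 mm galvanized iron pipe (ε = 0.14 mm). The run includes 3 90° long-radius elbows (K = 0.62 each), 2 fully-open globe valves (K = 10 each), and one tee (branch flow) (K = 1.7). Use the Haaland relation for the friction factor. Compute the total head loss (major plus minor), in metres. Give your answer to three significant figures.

H_L ≈ 25.6 m

V = 4Q/(πD²) = 3.268 m/s; V²/2g = 0.5443 m
Re = 8.90×10^5, ε/D = 2.46×10^-4 → f = 0.01517 (Haaland)
Major: h_f = f(L/D)·V²/2g = 0.01517·1547·0.5443 = 12.77 m
Minor: ΣK = 23.6; h_m = ΣK·V²/2g = 12.82 m
Total H_L = 12.77 + 12.82 = 25.59 m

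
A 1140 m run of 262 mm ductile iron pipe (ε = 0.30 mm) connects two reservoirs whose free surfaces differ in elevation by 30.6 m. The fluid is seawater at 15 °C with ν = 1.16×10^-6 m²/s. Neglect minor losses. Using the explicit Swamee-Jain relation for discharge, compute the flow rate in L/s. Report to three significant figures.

Swamee-Jain (Type II): Q = -0.965·√(gD⁵h_f/L)·ln[ε/(3.7D) + √(3.17ν²L/(gD³h_f))]
√(gD⁵h_f/L) = √(9.81·0.262⁵·30.6/1140) = 0.01803
ε/(3.7D) = 3.09×10^-4; √(3.17ν²L/(gD³h_f)) = 3.00×10^-5
Q = -0.965·0.01803·ln(3.395×10^-4) = 0.1390 m³/s
Check: V = 2.58 m/s, Re = 5.82×10^5, f = 0.02088, h_f = 30.8 m ≈ 30.6 m ✓

Q ≈ 139 L/s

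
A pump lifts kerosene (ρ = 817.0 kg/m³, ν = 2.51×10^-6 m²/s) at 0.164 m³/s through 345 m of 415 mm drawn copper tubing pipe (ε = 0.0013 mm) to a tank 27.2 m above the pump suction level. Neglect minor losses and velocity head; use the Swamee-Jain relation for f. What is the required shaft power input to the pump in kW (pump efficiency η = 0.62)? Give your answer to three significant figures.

P_shaft ≈ 59.7 kW

V = 4Q/(πD²) = 1.212 m/s; Re = 2.00×10^5; ε/D = 3.13×10^-6; f = 0.01555
h_f = f(L/D)V²/2g = 0.9688 m
Total head H = z + h_f = 27.2 + 0.9688 = 28.17 m
P_hyd = ρgQH = 817.0·9.81·0.164·28.17 = 37.03 kW
P_shaft = P_hyd/η = 37.03/0.62 = 59.72 kW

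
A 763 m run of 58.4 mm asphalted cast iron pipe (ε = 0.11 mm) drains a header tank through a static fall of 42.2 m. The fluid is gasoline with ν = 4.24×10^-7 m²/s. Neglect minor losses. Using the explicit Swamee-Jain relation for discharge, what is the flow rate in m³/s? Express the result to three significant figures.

Swamee-Jain (Type II): Q = -0.965·√(gD⁵h_f/L)·ln[ε/(3.7D) + √(3.17ν²L/(gD³h_f))]
√(gD⁵h_f/L) = √(9.81·0.0584⁵·42.2/763) = 6.071×10^-4
ε/(3.7D) = 5.09×10^-4; √(3.17ν²L/(gD³h_f)) = 7.26×10^-5
Q = -0.965·6.071×10^-4·ln(5.817×10^-4) = 0.004364 m³/s
Check: V = 1.63 m/s, Re = 2.24×10^5, f = 0.02405, h_f = 42.5 m ≈ 42.2 m ✓

Q ≈ 0.00436 m³/s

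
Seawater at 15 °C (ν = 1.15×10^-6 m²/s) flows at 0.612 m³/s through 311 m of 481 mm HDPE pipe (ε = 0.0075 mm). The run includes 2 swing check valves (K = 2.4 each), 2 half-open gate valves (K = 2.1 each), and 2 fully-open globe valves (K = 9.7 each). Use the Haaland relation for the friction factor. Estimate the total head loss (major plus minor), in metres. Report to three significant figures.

V = 4Q/(πD²) = 3.368 m/s; V²/2g = 0.5782 m
Re = 1.41×10^6, ε/D = 1.56×10^-5 → f = 0.01131 (Haaland)
Major: h_f = f(L/D)·V²/2g = 0.01131·646.6·0.5782 = 4.229 m
Minor: ΣK = 28.4; h_m = ΣK·V²/2g = 16.42 m
Total H_L = 4.229 + 16.42 = 20.65 m

H_L ≈ 20.6 m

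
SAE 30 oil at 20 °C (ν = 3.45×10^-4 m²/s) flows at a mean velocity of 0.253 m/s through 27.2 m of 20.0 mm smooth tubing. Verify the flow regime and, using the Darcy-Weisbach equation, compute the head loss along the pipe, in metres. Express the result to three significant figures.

Re = VD/ν = 0.253·0.02000/3.45×10^-4 = 14.7 → laminar (Re < 2300)
f = 64/Re = 4.364
h_f = f(L/D)V²/(2g) = 4.364·(27.2/0.02000)·0.253²/(2·9.81) = 19.36 m

h_f ≈ 19.4 m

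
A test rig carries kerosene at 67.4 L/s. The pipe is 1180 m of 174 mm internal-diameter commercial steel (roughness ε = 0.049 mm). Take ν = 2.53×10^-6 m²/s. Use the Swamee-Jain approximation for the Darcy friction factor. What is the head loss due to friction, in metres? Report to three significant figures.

h_f ≈ 49.2 m

V = 4Q/(πD²) = 4·0.0674/(π·0.174²) = 2.834 m/s
Re = VD/ν = 2.834·0.174/2.53×10^-6 = 1.95×10^5 → turbulent
ε/D = 0.049/174 = 2.82×10^-4
Swamee-Jain: f = 0.01773
h_f = f(L/D)V²/(2g) = 0.01773·(1180/0.174)·2.834²/(2·9.81) = 49.23 m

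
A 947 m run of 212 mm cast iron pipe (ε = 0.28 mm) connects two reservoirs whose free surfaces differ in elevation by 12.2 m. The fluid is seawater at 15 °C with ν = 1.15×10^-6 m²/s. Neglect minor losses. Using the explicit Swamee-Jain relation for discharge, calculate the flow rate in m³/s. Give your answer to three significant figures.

Q ≈ 0.0553 m³/s

Swamee-Jain (Type II): Q = -0.965·√(gD⁵h_f/L)·ln[ε/(3.7D) + √(3.17ν²L/(gD³h_f))]
√(gD⁵h_f/L) = √(9.81·0.212⁵·12.2/947) = 0.007357
ε/(3.7D) = 3.57×10^-4; √(3.17ν²L/(gD³h_f)) = 5.90×10^-5
Q = -0.965·0.007357·ln(4.160×10^-4) = 0.05527 m³/s
Check: V = 1.57 m/s, Re = 2.89×10^5, f = 0.02202, h_f = 12.3 m ≈ 12.2 m ✓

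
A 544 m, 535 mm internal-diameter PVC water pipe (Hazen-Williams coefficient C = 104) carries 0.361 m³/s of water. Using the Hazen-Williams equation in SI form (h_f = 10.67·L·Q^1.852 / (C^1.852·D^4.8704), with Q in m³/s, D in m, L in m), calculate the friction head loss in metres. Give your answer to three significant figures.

h_f ≈ 3.40 m

h_f = 10.67·544·0.361^1.852 / (104^1.852·0.535^4.8704) = 3.402 m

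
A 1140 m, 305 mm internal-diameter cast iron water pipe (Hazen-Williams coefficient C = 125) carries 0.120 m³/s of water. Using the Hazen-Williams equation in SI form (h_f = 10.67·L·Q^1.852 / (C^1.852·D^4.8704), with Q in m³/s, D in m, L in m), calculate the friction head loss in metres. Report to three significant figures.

h_f ≈ 10.2 m

h_f = 10.67·1140·0.120^1.852 / (125^1.852·0.305^4.8704) = 10.18 m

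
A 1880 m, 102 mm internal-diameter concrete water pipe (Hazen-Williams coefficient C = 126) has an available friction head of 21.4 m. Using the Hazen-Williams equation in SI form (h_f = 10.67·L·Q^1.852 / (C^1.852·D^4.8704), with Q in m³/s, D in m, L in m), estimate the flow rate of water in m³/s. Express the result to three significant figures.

Q ≈ 0.00774 m³/s

Rearranging: Q = [h_f·C^1.852·D^4.8704 / (10.67·L)]^(1/1.852)
Q = [21.4·126^1.852·0.102^4.8704 / (10.67·1880)]^0.540 = 0.007735 m³/s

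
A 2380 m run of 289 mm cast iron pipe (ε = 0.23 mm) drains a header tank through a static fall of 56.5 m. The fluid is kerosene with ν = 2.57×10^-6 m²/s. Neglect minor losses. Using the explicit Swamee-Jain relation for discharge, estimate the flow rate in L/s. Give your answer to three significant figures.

Swamee-Jain (Type II): Q = -0.965·√(gD⁵h_f/L)·ln[ε/(3.7D) + √(3.17ν²L/(gD³h_f))]
√(gD⁵h_f/L) = √(9.81·0.289⁵·56.5/2380) = 0.02167
ε/(3.7D) = 2.15×10^-4; √(3.17ν²L/(gD³h_f)) = 6.10×10^-5
Q = -0.965·0.02167·ln(2.761×10^-4) = 0.1713 m³/s
Check: V = 2.61 m/s, Re = 2.94×10^5, f = 0.01987, h_f = 56.9 m ≈ 56.5 m ✓

Q ≈ 171 L/s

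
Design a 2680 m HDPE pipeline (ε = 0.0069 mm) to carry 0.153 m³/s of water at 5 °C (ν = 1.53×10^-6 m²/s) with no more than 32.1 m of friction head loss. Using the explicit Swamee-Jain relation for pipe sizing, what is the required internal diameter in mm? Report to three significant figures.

Swamee-Jain (Type III): D = 0.66·[ε^1.25·(LQ²/(gh_f))^4.75 + ν·Q^9.4·(L/(gh_f))^5.2]^0.04
LQ²/(gh_f) = 0.1992; L/(gh_f) = 8.511
Term 1 = ε^1.25·(…)^4.75 = 1.66×10^-10; Term 2 = ν·Q^9.4·(…)^5.2 = 2.27×10^-9
D = 0.66·(1.66×10^-10 + 2.27×10^-9)^0.04 = 0.2986 m = 299 mm
Check: V = 2.19 m/s, Re = 4.26×10^5, f = 0.01380, h_f = 30.2 m ≈ 32.1 m ✓

D ≈ 299 mm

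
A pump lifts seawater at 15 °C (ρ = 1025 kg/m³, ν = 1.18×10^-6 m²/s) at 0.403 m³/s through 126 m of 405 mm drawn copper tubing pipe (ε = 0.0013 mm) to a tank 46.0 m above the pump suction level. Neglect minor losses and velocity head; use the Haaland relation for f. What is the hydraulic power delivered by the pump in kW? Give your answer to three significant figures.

P_hyd ≈ 194 kW

V = 4Q/(πD²) = 3.128 m/s; Re = 1.07×10^6; ε/D = 3.21×10^-6; f = 0.01150
h_f = f(L/D)V²/2g = 1.785 m
Total head H = z + h_f = 46.0 + 1.785 = 47.79 m
P_hyd = ρgQH = 1025·9.81·0.403·47.79 = 193.6 kW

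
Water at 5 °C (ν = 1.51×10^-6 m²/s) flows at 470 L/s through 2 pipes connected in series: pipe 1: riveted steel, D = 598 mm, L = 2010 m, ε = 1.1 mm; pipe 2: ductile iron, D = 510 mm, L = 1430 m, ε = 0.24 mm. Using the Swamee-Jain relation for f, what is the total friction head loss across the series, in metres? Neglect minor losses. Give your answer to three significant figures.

Pipe 1: V = 1.673 m/s, Re = 6.63×10^5, ε/D = 0.00184, f = 0.02330, h_1 = f(L/D)V²/2g = 11.18 m
Pipe 2: V = 2.301 m/s, Re = 7.77×10^5, ε/D = 4.71×10^-4, f = 0.01725, h_2 = f(L/D)V²/2g = 13.05 m
Series → Q common, losses add: H = Σh = 24.23 m

H ≈ 24.2 m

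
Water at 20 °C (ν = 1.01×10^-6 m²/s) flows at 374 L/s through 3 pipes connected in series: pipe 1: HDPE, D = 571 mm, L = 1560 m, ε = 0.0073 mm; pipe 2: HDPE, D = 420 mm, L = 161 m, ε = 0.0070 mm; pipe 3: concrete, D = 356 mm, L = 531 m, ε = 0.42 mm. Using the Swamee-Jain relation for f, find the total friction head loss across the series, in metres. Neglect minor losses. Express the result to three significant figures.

H ≈ 27.6 m

Pipe 1: V = 1.461 m/s, Re = 8.26×10^5, ε/D = 1.28×10^-5, f = 0.01227, h_1 = f(L/D)V²/2g = 3.644 m
Pipe 2: V = 2.699 m/s, Re = 1.12×10^6, ε/D = 1.67×10^-5, f = 0.01181, h_2 = f(L/D)V²/2g = 1.682 m
Pipe 3: V = 3.757 m/s, Re = 1.32×10^6, ε/D = 0.00118, f = 0.02073, h_3 = f(L/D)V²/2g = 22.25 m
Series → Q common, losses add: H = Σh = 27.57 m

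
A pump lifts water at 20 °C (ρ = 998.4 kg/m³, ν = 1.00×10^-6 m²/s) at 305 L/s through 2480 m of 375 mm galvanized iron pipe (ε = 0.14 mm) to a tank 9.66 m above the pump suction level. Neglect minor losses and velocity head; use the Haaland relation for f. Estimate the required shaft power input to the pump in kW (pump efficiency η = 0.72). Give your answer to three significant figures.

V = 4Q/(πD²) = 2.762 m/s; Re = 1.04×10^6; ε/D = 3.73×10^-4; f = 0.01621
h_f = f(L/D)V²/2g = 41.67 m
Total head H = z + h_f = 9.66 + 41.67 = 51.33 m
P_hyd = ρgQH = 998.4·9.81·0.305·51.33 = 153.3 kW
P_shaft = P_hyd/η = 153.3/0.72 = 213.0 kW

P_shaft ≈ 213 kW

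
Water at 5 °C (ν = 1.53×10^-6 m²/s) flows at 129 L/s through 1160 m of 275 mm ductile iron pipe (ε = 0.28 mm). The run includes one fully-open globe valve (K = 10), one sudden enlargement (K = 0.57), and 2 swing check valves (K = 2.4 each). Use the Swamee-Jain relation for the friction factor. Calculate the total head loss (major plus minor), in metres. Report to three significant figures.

H_L ≈ 24.6 m

V = 4Q/(πD²) = 2.172 m/s; V²/2g = 0.2404 m
Re = 3.90×10^5, ε/D = 0.00102 → f = 0.02060 (Swamee-Jain)
Major: h_f = f(L/D)·V²/2g = 0.02060·4218·0.2404 = 20.89 m
Minor: ΣK = 15.4; h_m = ΣK·V²/2g = 3.695 m
Total H_L = 20.89 + 3.695 = 24.59 m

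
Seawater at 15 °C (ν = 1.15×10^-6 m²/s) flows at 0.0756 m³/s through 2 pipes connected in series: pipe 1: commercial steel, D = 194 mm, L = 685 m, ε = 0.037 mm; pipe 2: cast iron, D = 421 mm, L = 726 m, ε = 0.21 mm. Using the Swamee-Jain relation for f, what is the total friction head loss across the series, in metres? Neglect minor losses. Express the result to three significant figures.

H ≈ 18.9 m

Pipe 1: V = 2.558 m/s, Re = 4.31×10^5, ε/D = 1.91×10^-4, f = 0.01563, h_1 = f(L/D)V²/2g = 18.40 m
Pipe 2: V = 0.5431 m/s, Re = 1.99×10^5, ε/D = 4.99×10^-4, f = 0.01894, h_2 = f(L/D)V²/2g = 0.4909 m
Series → Q common, losses add: H = Σh = 18.89 m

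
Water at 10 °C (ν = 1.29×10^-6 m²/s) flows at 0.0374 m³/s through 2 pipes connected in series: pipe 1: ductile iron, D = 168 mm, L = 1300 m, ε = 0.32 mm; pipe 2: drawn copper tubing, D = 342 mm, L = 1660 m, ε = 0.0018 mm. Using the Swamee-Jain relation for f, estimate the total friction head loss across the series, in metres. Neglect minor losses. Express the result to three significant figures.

H ≈ 27.8 m

Pipe 1: V = 1.687 m/s, Re = 2.20×10^5, ε/D = 0.00190, f = 0.02413, h_1 = f(L/D)V²/2g = 27.09 m
Pipe 2: V = 0.4071 m/s, Re = 1.08×10^5, ε/D = 5.26×10^-6, f = 0.01761, h_2 = f(L/D)V²/2g = 0.7223 m
Series → Q common, losses add: H = Σh = 27.81 m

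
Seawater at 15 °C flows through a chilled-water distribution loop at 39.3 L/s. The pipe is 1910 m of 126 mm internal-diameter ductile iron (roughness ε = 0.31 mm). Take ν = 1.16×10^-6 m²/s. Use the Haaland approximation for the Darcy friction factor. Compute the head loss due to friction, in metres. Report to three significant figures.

V = 4Q/(πD²) = 4·0.0393/(π·0.126²) = 3.152 m/s
Re = VD/ν = 3.152·0.126/1.16×10^-6 = 3.42×10^5 → turbulent
ε/D = 0.31/126 = 0.00246
Haaland: f = 0.02522
h_f = f(L/D)V²/(2g) = 0.02522·(1910/0.126)·3.152²/(2·9.81) = 193.6 m

h_f ≈ 194 m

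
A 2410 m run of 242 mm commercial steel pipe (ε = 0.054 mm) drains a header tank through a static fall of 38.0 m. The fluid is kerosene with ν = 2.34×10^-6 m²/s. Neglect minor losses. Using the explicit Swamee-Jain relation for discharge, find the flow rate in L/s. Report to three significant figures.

Q ≈ 96.3 L/s

Swamee-Jain (Type II): Q = -0.965·√(gD⁵h_f/L)·ln[ε/(3.7D) + √(3.17ν²L/(gD³h_f))]
√(gD⁵h_f/L) = √(9.81·0.242⁵·38.0/2410) = 0.01133
ε/(3.7D) = 6.03×10^-5; √(3.17ν²L/(gD³h_f)) = 8.90×10^-5
Q = -0.965·0.01133·ln(1.493×10^-4) = 0.09633 m³/s
Check: V = 2.09 m/s, Re = 2.17×10^5, f = 0.01712, h_f = 38.1 m ≈ 38.0 m ✓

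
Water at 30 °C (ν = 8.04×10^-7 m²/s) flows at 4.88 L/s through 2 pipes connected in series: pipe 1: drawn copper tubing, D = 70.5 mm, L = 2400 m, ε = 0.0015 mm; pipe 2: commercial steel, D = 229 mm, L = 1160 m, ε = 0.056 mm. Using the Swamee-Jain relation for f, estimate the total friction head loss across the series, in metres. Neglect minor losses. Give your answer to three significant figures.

Pipe 1: V = 1.250 m/s, Re = 1.10×10^5, ε/D = 2.13×10^-5, f = 0.01766, h_1 = f(L/D)V²/2g = 47.89 m
Pipe 2: V = 0.1185 m/s, Re = 3.37×10^4, ε/D = 2.45×10^-4, f = 0.02351, h_2 = f(L/D)V²/2g = 0.08522 m
Series → Q common, losses add: H = Σh = 47.98 m

H ≈ 48.0 m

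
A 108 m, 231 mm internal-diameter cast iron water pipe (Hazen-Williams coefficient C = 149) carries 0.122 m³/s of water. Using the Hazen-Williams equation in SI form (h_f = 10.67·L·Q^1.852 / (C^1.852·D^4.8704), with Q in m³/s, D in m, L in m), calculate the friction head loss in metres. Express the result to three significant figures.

h_f ≈ 2.78 m

h_f = 10.67·108·0.122^1.852 / (149^1.852·0.231^4.8704) = 2.781 m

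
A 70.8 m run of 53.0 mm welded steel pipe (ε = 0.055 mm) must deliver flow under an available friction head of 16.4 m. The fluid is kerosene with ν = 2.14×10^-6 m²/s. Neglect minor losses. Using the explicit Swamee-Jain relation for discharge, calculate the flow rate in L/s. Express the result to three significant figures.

Swamee-Jain (Type II): Q = -0.965·√(gD⁵h_f/L)·ln[ε/(3.7D) + √(3.17ν²L/(gD³h_f))]
√(gD⁵h_f/L) = √(9.81·0.0530⁵·16.4/70.8) = 9.748×10^-4
ε/(3.7D) = 2.80×10^-4; √(3.17ν²L/(gD³h_f)) = 2.07×10^-4
Q = -0.965·9.748×10^-4·ln(4.876×10^-4) = 0.007174 m³/s
Check: V = 3.25 m/s, Re = 8.05×10^4, f = 0.02295, h_f = 16.5 m ≈ 16.4 m ✓

Q ≈ 7.17 L/s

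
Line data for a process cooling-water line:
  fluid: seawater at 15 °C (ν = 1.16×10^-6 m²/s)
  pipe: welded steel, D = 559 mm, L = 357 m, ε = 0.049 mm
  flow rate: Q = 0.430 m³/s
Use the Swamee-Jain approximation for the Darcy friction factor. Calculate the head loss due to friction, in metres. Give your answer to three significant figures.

V = 4Q/(πD²) = 4·0.430/(π·0.559²) = 1.752 m/s
Re = VD/ν = 1.752·0.559/1.16×10^-6 = 8.44×10^5 → turbulent
ε/D = 0.049/559 = 8.77×10^-5
Swamee-Jain: f = 0.01353
h_f = f(L/D)V²/(2g) = 0.01353·(357/0.559)·1.752²/(2·9.81) = 1.352 m

h_f ≈ 1.35 m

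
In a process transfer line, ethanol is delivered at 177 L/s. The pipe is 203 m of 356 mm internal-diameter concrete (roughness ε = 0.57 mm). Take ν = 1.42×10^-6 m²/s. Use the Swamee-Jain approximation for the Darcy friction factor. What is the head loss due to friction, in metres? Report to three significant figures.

h_f ≈ 2.09 m

V = 4Q/(πD²) = 4·0.177/(π·0.356²) = 1.778 m/s
Re = VD/ν = 1.778·0.356/1.42×10^-6 = 4.46×10^5 → turbulent
ε/D = 0.57/356 = 0.00160
Swamee-Jain: f = 0.02270
h_f = f(L/D)V²/(2g) = 0.02270·(203/0.356)·1.778²/(2·9.81) = 2.086 m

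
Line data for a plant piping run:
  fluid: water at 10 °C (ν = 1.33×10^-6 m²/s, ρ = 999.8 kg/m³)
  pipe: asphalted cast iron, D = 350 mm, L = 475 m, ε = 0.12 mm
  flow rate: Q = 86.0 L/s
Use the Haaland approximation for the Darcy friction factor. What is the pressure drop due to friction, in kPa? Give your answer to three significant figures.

V = 4Q/(πD²) = 4·0.0860/(π·0.350²) = 0.8939 m/s
Re = VD/ν = 0.8939·0.350/1.33×10^-6 = 2.35×10^5 → turbulent
ε/D = 0.12/350 = 3.43×10^-4
Haaland: f = 0.01747
h_f = f(L/D)V²/(2g) = 0.01747·(475/0.350)·0.8939²/(2·9.81) = 0.9657 m
Δp = ρg·h_f = 999.8·9.81·0.9657 = 9.472 kPa

Δp ≈ 9.47 kPa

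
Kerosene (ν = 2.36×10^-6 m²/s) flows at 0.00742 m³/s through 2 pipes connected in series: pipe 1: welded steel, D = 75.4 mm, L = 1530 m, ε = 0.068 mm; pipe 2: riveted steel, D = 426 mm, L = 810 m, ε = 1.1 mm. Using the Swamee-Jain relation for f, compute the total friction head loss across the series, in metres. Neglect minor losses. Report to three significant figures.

H ≈ 67.7 m

Pipe 1: V = 1.662 m/s, Re = 5.31×10^4, ε/D = 9.02×10^-4, f = 0.02369, h_1 = f(L/D)V²/2g = 67.67 m
Pipe 2: V = 0.05206 m/s, Re = 9400, ε/D = 0.00258, f = 0.03552, h_2 = f(L/D)V²/2g = 0.009328 m
Series → Q common, losses add: H = Σh = 67.68 m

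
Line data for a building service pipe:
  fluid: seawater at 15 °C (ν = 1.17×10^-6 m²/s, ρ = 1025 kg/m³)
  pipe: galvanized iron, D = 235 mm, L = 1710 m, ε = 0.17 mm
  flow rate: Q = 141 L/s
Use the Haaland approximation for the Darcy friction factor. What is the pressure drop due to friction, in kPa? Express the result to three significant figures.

V = 4Q/(πD²) = 4·0.141/(π·0.235²) = 3.251 m/s
Re = VD/ν = 3.251·0.235/1.17×10^-6 = 6.53×10^5 → turbulent
ε/D = 0.17/235 = 7.23×10^-4
Haaland: f = 0.01872
h_f = f(L/D)V²/(2g) = 0.01872·(1710/0.235)·3.251²/(2·9.81) = 73.37 m
Δp = ρg·h_f = 1025·9.81·73.37 = 737.7 kPa

Δp ≈ 738 kPa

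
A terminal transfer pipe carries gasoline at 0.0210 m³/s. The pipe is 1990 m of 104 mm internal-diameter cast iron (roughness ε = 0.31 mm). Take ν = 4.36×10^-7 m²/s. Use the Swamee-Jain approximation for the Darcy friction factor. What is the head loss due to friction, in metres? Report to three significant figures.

V = 4Q/(πD²) = 4·0.0210/(π·0.104²) = 2.472 m/s
Re = VD/ν = 2.472·0.104/4.36×10^-7 = 5.90×10^5 → turbulent
ε/D = 0.31/104 = 0.00298
Swamee-Jain: f = 0.02645
h_f = f(L/D)V²/(2g) = 0.02645·(1990/0.104)·2.472²/(2·9.81) = 157.6 m

h_f ≈ 158 m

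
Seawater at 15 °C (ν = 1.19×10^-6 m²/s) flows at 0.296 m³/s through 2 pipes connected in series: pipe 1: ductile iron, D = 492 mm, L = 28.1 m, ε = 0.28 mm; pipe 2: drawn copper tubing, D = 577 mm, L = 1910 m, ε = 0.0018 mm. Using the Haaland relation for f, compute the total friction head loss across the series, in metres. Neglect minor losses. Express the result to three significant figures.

H ≈ 2.91 m

Pipe 1: V = 1.557 m/s, Re = 6.44×10^5, ε/D = 5.69×10^-4, f = 0.01784, h_1 = f(L/D)V²/2g = 0.1259 m
Pipe 2: V = 1.132 m/s, Re = 5.49×10^5, ε/D = 3.12×10^-6, f = 0.01288, h_2 = f(L/D)V²/2g = 2.786 m
Series → Q common, losses add: H = Σh = 2.911 m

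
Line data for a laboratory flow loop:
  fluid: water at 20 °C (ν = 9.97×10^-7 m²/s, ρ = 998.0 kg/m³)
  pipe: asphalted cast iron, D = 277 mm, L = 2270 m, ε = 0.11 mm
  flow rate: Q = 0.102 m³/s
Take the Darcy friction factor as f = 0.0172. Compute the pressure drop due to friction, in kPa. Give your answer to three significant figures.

V = 4Q/(πD²) = 4·0.102/(π·0.277²) = 1.693 m/s
h_f = f(L/D)V²/(2g) = 0.01720·(2270/0.277)·1.693²/(2·9.81) = 20.58 m
Δp = ρg·h_f = 998.0·9.81·20.58 = 201.5 kPa

Δp ≈ 202 kPa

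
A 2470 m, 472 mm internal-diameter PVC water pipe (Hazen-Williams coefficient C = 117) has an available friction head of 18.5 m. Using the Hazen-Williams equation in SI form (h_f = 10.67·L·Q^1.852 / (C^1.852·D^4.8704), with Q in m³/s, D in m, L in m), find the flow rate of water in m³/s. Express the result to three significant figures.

Rearranging: Q = [h_f·C^1.852·D^4.8704 / (10.67·L)]^(1/1.852)
Q = [18.5·117^1.852·0.472^4.8704 / (10.67·2470)]^0.540 = 0.3220 m³/s

Q ≈ 0.322 m³/s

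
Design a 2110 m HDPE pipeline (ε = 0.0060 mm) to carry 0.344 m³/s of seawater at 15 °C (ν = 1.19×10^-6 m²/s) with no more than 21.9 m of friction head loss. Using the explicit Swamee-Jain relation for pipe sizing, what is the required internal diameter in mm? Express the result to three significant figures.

Swamee-Jain (Type III): D = 0.66·[ε^1.25·(LQ²/(gh_f))^4.75 + ν·Q^9.4·(L/(gh_f))^5.2]^0.04
LQ²/(gh_f) = 1.162; L/(gh_f) = 9.821
Term 1 = ε^1.25·(…)^4.75 = 6.06×10^-7; Term 2 = ν·Q^9.4·(…)^5.2 = 7.56×10^-6
D = 0.66·(6.06×10^-7 + 7.56×10^-6)^0.04 = 0.4131 m = 413 mm
Check: V = 2.57 m/s, Re = 8.91×10^5, f = 0.01216, h_f = 20.9 m ≈ 21.9 m ✓

D ≈ 413 mm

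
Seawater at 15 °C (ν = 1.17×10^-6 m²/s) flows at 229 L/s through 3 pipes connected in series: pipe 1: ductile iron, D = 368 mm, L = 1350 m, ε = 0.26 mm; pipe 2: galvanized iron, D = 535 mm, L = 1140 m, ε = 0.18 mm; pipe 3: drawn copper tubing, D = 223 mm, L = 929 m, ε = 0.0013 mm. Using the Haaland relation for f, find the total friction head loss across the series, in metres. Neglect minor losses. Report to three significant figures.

Pipe 1: V = 2.153 m/s, Re = 6.77×10^5, ε/D = 7.07×10^-4, f = 0.01861, h_1 = f(L/D)V²/2g = 16.13 m
Pipe 2: V = 1.019 m/s, Re = 4.66×10^5, ε/D = 3.36×10^-4, f = 0.01651, h_2 = f(L/D)V²/2g = 1.861 m
Pipe 3: V = 5.863 m/s, Re = 1.12×10^6, ε/D = 5.83×10^-6, f = 0.01148, h_3 = f(L/D)V²/2g = 83.81 m
Series → Q common, losses add: H = Σh = 101.8 m

H ≈ 102 m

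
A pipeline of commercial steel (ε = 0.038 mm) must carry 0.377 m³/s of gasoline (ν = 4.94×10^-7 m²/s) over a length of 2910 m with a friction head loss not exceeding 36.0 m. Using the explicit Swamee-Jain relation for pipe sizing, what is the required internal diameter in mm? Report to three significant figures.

Swamee-Jain (Type III): D = 0.66·[ε^1.25·(LQ²/(gh_f))^4.75 + ν·Q^9.4·(L/(gh_f))^5.2]^0.04
LQ²/(gh_f) = 1.171; L/(gh_f) = 8.240
Term 1 = ε^1.25·(…)^4.75 = 6.32×10^-6; Term 2 = ν·Q^9.4·(…)^5.2 = 2.98×10^-6
D = 0.66·(6.32×10^-6 + 2.98×10^-6)^0.04 = 0.4152 m = 415 mm
Check: V = 2.78 m/s, Re = 2.34×10^6, f = 0.01262, h_f = 34.9 m ≈ 36.0 m ✓

D ≈ 415 mm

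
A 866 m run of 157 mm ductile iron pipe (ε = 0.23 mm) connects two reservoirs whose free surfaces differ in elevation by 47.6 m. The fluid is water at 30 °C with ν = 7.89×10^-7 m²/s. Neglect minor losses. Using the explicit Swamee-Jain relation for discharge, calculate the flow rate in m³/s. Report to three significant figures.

Q ≈ 0.0537 m³/s

Swamee-Jain (Type II): Q = -0.965·√(gD⁵h_f/L)·ln[ε/(3.7D) + √(3.17ν²L/(gD³h_f))]
√(gD⁵h_f/L) = √(9.81·0.157⁵·47.6/866) = 0.007172
ε/(3.7D) = 3.96×10^-4; √(3.17ν²L/(gD³h_f)) = 3.08×10^-5
Q = -0.965·0.007172·ln(4.267×10^-4) = 0.05370 m³/s
Check: V = 2.77 m/s, Re = 5.52×10^5, f = 0.02212, h_f = 47.9 m ≈ 47.6 m ✓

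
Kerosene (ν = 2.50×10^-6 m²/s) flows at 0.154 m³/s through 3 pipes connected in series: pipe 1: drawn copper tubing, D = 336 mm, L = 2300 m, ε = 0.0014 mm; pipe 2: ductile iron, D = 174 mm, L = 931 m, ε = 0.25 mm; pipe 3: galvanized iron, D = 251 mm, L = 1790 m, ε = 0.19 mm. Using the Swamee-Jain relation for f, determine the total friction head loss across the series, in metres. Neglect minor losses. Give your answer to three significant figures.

H ≈ 338 m

Pipe 1: V = 1.737 m/s, Re = 2.33×10^5, ε/D = 4.17×10^-6, f = 0.01512, h_1 = f(L/D)V²/2g = 15.91 m
Pipe 2: V = 6.476 m/s, Re = 4.51×10^5, ε/D = 0.00144, f = 0.02213, h_2 = f(L/D)V²/2g = 253.1 m
Pipe 3: V = 3.112 m/s, Re = 3.12×10^5, ε/D = 7.57×10^-4, f = 0.01963, h_3 = f(L/D)V²/2g = 69.10 m
Series → Q common, losses add: H = Σh = 338.1 m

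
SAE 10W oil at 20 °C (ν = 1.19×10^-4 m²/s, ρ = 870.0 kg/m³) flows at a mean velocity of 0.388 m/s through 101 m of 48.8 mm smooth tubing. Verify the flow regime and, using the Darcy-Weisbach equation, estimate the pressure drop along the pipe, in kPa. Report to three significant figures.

Re = VD/ν = 0.388·0.04880/1.19×10^-4 = 159 → laminar (Re < 2300)
f = 64/Re = 0.4022
h_f = f(L/D)V²/(2g) = 0.4022·(101/0.04880)·0.388²/(2·9.81) = 6.388 m
Δp = ρg·h_f = 870.0·9.81·6.388 = 54.52 kPa

Δp ≈ 54.5 kPa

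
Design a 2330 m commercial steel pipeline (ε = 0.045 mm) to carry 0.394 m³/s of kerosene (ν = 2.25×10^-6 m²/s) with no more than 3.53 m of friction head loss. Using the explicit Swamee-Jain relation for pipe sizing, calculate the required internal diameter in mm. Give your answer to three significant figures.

Swamee-Jain (Type III): D = 0.66·[ε^1.25·(LQ²/(gh_f))^4.75 + ν·Q^9.4·(L/(gh_f))^5.2]^0.04
LQ²/(gh_f) = 10.44; L/(gh_f) = 67.28
Term 1 = ε^1.25·(…)^4.75 = 0.255; Term 2 = ν·Q^9.4·(…)^5.2 = 1.13
D = 0.66·(0.255 + 1.13)^0.04 = 0.6687 m = 669 mm
Check: V = 1.12 m/s, Re = 3.33×10^5, f = 0.01488, h_f = 3.32 m ≈ 3.53 m ✓

D ≈ 669 mm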